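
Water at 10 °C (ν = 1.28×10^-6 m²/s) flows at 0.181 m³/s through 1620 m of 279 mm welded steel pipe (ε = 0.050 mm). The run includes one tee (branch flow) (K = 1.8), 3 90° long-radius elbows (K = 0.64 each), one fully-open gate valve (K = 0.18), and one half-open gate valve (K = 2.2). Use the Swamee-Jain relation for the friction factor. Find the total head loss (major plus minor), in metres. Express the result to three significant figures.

V = 4Q/(πD²) = 2.961 m/s; V²/2g = 0.4467 m
Re = 6.45×10^5, ε/D = 1.79×10^-4 → f = 0.01499 (Swamee-Jain)
Major: h_f = f(L/D)·V²/2g = 0.01499·5806·0.4467 = 38.87 m
Minor: ΣK = 6.10; h_m = ΣK·V²/2g = 2.725 m
Total H_L = 38.87 + 2.725 = 41.60 m

H_L ≈ 41.6 m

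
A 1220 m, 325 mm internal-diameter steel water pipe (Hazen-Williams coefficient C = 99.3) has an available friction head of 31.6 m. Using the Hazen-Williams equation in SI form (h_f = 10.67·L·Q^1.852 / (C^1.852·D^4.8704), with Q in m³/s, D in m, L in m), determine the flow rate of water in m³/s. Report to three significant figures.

Rearranging: Q = [h_f·C^1.852·D^4.8704 / (10.67·L)]^(1/1.852)
Q = [31.6·99.3^1.852·0.325^4.8704 / (10.67·1220)]^0.540 = 0.2002 m³/s

Q ≈ 0.200 m³/s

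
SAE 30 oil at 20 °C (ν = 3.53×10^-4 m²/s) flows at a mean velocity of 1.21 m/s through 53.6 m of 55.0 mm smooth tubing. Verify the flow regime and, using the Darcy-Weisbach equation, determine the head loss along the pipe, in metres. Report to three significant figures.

Re = VD/ν = 1.21·0.05500/3.53×10^-4 = 189 → laminar (Re < 2300)
f = 64/Re = 0.3395
h_f = f(L/D)V²/(2g) = 0.3395·(53.6/0.05500)·1.21²/(2·9.81) = 24.69 m

h_f ≈ 24.7 m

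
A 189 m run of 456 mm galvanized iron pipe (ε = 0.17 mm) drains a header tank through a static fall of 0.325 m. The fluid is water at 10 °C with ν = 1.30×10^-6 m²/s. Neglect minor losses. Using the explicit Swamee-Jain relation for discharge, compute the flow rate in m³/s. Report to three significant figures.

Swamee-Jain (Type II): Q = -0.965·√(gD⁵h_f/L)·ln[ε/(3.7D) + √(3.17ν²L/(gD³h_f))]
√(gD⁵h_f/L) = √(9.81·0.456⁵·0.325/189) = 0.01824
ε/(3.7D) = 1.01×10^-4; √(3.17ν²L/(gD³h_f)) = 5.79×10^-5
Q = -0.965·0.01824·ln(1.586×10^-4) = 0.1540 m³/s
Check: V = 0.943 m/s, Re = 3.31×10^5, f = 0.01742, h_f = 0.327 m ≈ 0.325 m ✓

Q ≈ 0.154 m³/s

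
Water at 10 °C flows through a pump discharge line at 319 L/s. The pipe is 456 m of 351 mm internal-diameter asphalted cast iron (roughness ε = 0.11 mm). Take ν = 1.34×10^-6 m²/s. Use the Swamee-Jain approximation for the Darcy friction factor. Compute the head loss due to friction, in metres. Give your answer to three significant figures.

V = 4Q/(πD²) = 4·0.319/(π·0.351²) = 3.297 m/s
Re = VD/ν = 3.297·0.351/1.34×10^-6 = 8.64×10^5 → turbulent
ε/D = 0.11/351 = 3.13×10^-4
Swamee-Jain: f = 0.01598
h_f = f(L/D)V²/(2g) = 0.01598·(456/0.351)·3.297²/(2·9.81) = 11.50 m

h_f ≈ 11.5 m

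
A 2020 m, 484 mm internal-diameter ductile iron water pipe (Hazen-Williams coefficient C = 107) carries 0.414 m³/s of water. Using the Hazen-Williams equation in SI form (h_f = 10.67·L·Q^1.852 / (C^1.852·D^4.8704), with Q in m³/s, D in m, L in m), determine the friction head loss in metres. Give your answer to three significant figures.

h_f ≈ 25.2 m

h_f = 10.67·2020·0.414^1.852 / (107^1.852·0.484^4.8704) = 25.16 m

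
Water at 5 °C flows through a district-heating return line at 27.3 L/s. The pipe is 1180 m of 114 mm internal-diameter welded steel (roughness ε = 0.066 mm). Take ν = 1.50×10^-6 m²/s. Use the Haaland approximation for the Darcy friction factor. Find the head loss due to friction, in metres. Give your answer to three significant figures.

h_f ≈ 71.8 m

V = 4Q/(πD²) = 4·0.0273/(π·0.114²) = 2.675 m/s
Re = VD/ν = 2.675·0.114/1.50×10^-6 = 2.03×10^5 → turbulent
ε/D = 0.066/114 = 5.79×10^-4
Haaland: f = 0.01902
h_f = f(L/D)V²/(2g) = 0.01902·(1180/0.114)·2.675²/(2·9.81) = 71.77 m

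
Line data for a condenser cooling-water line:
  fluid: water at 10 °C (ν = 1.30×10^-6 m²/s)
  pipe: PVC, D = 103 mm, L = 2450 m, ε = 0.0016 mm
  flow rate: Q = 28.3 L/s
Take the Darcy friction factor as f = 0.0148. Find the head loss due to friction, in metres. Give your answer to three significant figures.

V = 4Q/(πD²) = 4·0.0283/(π·0.103²) = 3.396 m/s
h_f = f(L/D)V²/(2g) = 0.01480·(2450/0.103)·3.396²/(2·9.81) = 207.0 m

h_f ≈ 207 m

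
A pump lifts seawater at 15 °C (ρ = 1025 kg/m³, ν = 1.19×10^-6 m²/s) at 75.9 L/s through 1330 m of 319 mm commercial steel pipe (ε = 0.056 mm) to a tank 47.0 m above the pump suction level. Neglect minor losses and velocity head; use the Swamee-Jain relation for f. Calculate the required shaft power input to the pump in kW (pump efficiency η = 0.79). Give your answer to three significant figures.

V = 4Q/(πD²) = 0.9497 m/s; Re = 2.55×10^5; ε/D = 1.76×10^-4; f = 0.01643
h_f = f(L/D)V²/2g = 3.149 m
Total head H = z + h_f = 47.0 + 3.149 = 50.15 m
P_hyd = ρgQH = 1025·9.81·0.0759·50.15 = 38.27 kW
P_shaft = P_hyd/η = 38.27/0.79 = 48.45 kW

P_shaft ≈ 48.4 kW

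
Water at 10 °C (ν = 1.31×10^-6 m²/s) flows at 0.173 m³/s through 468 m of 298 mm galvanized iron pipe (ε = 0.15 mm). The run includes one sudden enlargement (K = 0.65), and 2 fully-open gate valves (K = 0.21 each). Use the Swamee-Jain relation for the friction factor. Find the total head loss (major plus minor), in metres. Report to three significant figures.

H_L ≈ 9.05 m

V = 4Q/(πD²) = 2.480 m/s; V²/2g = 0.3136 m
Re = 5.64×10^5, ε/D = 5.03×10^-4 → f = 0.01770 (Swamee-Jain)
Major: h_f = f(L/D)·V²/2g = 0.01770·1570·0.3136 = 8.714 m
Minor: ΣK = 1.07; h_m = ΣK·V²/2g = 0.3355 m
Total H_L = 8.714 + 0.3355 = 9.050 m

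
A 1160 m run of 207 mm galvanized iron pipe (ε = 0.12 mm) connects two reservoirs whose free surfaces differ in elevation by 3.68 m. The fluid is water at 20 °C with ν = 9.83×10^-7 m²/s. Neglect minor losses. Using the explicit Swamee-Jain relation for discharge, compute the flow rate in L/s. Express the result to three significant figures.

Q ≈ 27.4 L/s

Swamee-Jain (Type II): Q = -0.965·√(gD⁵h_f/L)·ln[ε/(3.7D) + √(3.17ν²L/(gD³h_f))]
√(gD⁵h_f/L) = √(9.81·0.207⁵·3.68/1160) = 0.003439
ε/(3.7D) = 1.57×10^-4; √(3.17ν²L/(gD³h_f)) = 1.05×10^-4
Q = -0.965·0.003439·ln(2.620×10^-4) = 0.02737 m³/s
Check: V = 0.813 m/s, Re = 1.71×10^5, f = 0.01960, h_f = 3.70 m ≈ 3.68 m ✓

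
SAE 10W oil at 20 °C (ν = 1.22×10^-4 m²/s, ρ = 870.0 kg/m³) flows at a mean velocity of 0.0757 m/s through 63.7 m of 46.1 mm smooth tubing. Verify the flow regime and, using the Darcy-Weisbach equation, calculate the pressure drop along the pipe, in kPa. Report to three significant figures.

Re = VD/ν = 0.0757·0.04610/1.22×10^-4 = 28.6 → laminar (Re < 2300)
f = 64/Re = 2.237
h_f = f(L/D)V²/(2g) = 2.237·(63.7/0.04610)·0.0757²/(2·9.81) = 0.9030 m
Δp = ρg·h_f = 870.0·9.81·0.9030 = 7.707 kPa

Δp ≈ 7.71 kPa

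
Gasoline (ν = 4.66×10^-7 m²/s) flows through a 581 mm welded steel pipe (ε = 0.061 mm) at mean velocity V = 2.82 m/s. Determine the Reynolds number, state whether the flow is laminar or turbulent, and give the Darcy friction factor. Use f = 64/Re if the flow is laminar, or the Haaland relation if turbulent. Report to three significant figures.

Re ≈ 3.52×10^6; turbulent; f ≈ 0.0125

Re = VD/ν = 2.820·0.581/4.66×10^-7 = 3.52×10^6
Re > 4000 → turbulent; ε/D = 1.05×10^-4
Haaland: f = 0.01254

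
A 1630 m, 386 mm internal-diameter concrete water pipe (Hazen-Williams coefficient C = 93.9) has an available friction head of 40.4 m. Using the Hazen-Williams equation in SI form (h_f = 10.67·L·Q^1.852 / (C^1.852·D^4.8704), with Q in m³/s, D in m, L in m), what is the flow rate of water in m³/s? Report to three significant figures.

Rearranging: Q = [h_f·C^1.852·D^4.8704 / (10.67·L)]^(1/1.852)
Q = [40.4·93.9^1.852·0.386^4.8704 / (10.67·1630)]^0.540 = 0.2906 m³/s

Q ≈ 0.291 m³/s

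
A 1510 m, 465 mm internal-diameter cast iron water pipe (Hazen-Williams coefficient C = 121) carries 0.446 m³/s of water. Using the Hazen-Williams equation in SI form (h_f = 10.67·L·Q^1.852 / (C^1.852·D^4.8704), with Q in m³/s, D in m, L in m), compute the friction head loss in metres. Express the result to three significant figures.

h_f ≈ 20.9 m

h_f = 10.67·1510·0.446^1.852 / (121^1.852·0.465^4.8704) = 20.89 m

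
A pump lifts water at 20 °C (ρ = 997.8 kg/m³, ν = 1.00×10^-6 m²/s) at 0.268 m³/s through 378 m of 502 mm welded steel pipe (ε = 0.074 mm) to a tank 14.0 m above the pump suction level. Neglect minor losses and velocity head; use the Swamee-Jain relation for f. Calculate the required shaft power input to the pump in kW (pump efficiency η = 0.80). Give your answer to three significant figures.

V = 4Q/(πD²) = 1.354 m/s; Re = 6.80×10^5; ε/D = 1.47×10^-4; f = 0.01458
h_f = f(L/D)V²/2g = 1.026 m
Total head H = z + h_f = 14.0 + 1.026 = 15.03 m
P_hyd = ρgQH = 997.8·9.81·0.268·15.03 = 39.42 kW
P_shaft = P_hyd/η = 39.42/0.80 = 49.27 kW

P_shaft ≈ 49.3 kW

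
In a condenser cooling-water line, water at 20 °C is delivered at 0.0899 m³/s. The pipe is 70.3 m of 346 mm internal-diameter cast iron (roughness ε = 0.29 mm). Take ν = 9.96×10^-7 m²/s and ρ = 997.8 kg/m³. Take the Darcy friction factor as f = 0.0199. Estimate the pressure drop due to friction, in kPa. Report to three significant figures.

V = 4Q/(πD²) = 4·0.0899/(π·0.346²) = 0.9561 m/s
h_f = f(L/D)V²/(2g) = 0.01990·(70.3/0.346)·0.9561²/(2·9.81) = 0.1884 m
Δp = ρg·h_f = 997.8·9.81·0.1884 = 1.844 kPa

Δp ≈ 1.84 kPa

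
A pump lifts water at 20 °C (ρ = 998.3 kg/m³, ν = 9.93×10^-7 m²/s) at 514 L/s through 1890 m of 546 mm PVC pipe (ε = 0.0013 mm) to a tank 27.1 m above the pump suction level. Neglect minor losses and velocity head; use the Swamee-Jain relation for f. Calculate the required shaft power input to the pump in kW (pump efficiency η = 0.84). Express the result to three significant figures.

V = 4Q/(πD²) = 2.195 m/s; Re = 1.21×10^6; ε/D = 2.38×10^-6; f = 0.01132
h_f = f(L/D)V²/2g = 9.621 m
Total head H = z + h_f = 27.1 + 9.621 = 36.72 m
P_hyd = ρgQH = 998.3·9.81·0.514·36.72 = 184.8 kW
P_shaft = P_hyd/η = 184.8/0.84 = 220.1 kW

P_shaft ≈ 220 kW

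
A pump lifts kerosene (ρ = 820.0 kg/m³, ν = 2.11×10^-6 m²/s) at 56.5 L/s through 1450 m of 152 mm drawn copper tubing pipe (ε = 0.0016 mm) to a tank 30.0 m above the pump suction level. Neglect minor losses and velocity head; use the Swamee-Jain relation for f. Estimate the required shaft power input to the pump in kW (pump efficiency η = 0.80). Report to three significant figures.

P_shaft ≈ 58.0 kW

V = 4Q/(πD²) = 3.114 m/s; Re = 2.24×10^5; ε/D = 1.05×10^-5; f = 0.01529
h_f = f(L/D)V²/2g = 72.10 m
Total head H = z + h_f = 30.0 + 72.10 = 102.1 m
P_hyd = ρgQH = 820.0·9.81·0.0565·102.1 = 46.40 kW
P_shaft = P_hyd/η = 46.40/0.80 = 58.00 kW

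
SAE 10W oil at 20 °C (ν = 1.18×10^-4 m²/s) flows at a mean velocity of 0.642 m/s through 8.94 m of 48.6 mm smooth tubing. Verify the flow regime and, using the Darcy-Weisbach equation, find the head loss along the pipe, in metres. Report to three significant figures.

h_f ≈ 0.935 m

Re = VD/ν = 0.642·0.04860/1.18×10^-4 = 264 → laminar (Re < 2300)
f = 64/Re = 0.2420
h_f = f(L/D)V²/(2g) = 0.2420·(8.94/0.04860)·0.642²/(2·9.81) = 0.9353 m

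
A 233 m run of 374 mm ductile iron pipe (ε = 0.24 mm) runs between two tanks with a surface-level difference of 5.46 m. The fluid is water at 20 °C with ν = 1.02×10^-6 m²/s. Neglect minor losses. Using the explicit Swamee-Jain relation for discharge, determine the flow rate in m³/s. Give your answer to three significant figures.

Swamee-Jain (Type II): Q = -0.965·√(gD⁵h_f/L)·ln[ε/(3.7D) + √(3.17ν²L/(gD³h_f))]
√(gD⁵h_f/L) = √(9.81·0.374⁵·5.46/233) = 0.04101
ε/(3.7D) = 1.73×10^-4; √(3.17ν²L/(gD³h_f)) = 1.66×10^-5
Q = -0.965·0.04101·ln(1.900×10^-4) = 0.3391 m³/s
Check: V = 3.09 m/s, Re = 1.13×10^6, f = 0.01814, h_f = 5.49 m ≈ 5.46 m ✓

Q ≈ 0.339 m³/s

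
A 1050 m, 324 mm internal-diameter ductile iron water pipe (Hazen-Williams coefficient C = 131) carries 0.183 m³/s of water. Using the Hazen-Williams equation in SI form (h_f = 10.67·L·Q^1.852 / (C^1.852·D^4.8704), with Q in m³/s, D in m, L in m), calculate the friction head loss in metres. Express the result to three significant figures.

h_f = 10.67·1050·0.183^1.852 / (131^1.852·0.324^4.8704) = 14.00 m

h_f ≈ 14.0 m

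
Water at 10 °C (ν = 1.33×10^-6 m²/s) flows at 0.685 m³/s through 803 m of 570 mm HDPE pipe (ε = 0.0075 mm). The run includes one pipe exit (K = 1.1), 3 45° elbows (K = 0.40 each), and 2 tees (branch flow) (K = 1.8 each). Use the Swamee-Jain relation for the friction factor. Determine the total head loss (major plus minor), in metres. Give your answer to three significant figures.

H_L ≈ 8.21 m

V = 4Q/(πD²) = 2.684 m/s; V²/2g = 0.3673 m
Re = 1.15×10^6, ε/D = 1.32×10^-5 → f = 0.01169 (Swamee-Jain)
Major: h_f = f(L/D)·V²/2g = 0.01169·1409·0.3673 = 6.047 m
Minor: ΣK = 5.90; h_m = ΣK·V²/2g = 2.167 m
Total H_L = 6.047 + 2.167 = 8.214 m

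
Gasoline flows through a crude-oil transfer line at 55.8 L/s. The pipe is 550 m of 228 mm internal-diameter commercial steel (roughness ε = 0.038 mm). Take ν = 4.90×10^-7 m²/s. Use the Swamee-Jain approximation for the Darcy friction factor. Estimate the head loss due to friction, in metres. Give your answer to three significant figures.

h_f ≈ 3.42 m

V = 4Q/(πD²) = 4·0.0558/(π·0.228²) = 1.367 m/s
Re = VD/ν = 1.367·0.228/4.90×10^-7 = 6.36×10^5 → turbulent
ε/D = 0.038/228 = 1.67×10^-4
Swamee-Jain: f = 0.01487
h_f = f(L/D)V²/(2g) = 0.01487·(550/0.228)·1.367²/(2·9.81) = 3.415 m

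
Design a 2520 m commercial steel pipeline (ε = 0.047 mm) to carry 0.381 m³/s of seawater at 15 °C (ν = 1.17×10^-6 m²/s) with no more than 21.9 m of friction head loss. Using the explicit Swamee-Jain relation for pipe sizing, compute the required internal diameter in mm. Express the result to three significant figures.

D ≈ 456 mm

Swamee-Jain (Type III): D = 0.66·[ε^1.25·(LQ²/(gh_f))^4.75 + ν·Q^9.4·(L/(gh_f))^5.2]^0.04
LQ²/(gh_f) = 1.703; L/(gh_f) = 11.73
Term 1 = ε^1.25·(…)^4.75 = 4.88×10^-5; Term 2 = ν·Q^9.4·(…)^5.2 = 4.89×10^-5
D = 0.66·(4.88×10^-5 + 4.89×10^-5)^0.04 = 0.4562 m = 456 mm
Check: V = 2.33 m/s, Re = 9.09×10^5, f = 0.01366, h_f = 20.9 m ≈ 21.9 m ✓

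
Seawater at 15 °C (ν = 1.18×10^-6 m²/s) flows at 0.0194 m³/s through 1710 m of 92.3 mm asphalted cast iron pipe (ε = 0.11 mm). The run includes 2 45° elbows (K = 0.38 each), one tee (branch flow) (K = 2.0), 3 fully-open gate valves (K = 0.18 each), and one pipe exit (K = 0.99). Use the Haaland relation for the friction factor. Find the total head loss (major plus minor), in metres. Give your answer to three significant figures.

H_L ≈ 173 m

V = 4Q/(πD²) = 2.899 m/s; V²/2g = 0.4285 m
Re = 2.27×10^5, ε/D = 0.00119 → f = 0.02152 (Haaland)
Major: h_f = f(L/D)·V²/2g = 0.02152·18527·0.4285 = 170.9 m
Minor: ΣK = 4.29; h_m = ΣK·V²/2g = 1.838 m
Total H_L = 170.9 + 1.838 = 172.7 m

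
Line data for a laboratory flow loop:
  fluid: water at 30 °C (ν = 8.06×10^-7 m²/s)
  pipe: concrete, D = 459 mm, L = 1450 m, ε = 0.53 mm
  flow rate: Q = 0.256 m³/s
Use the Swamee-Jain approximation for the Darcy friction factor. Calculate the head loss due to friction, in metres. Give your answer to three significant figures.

h_f ≈ 7.99 m

V = 4Q/(πD²) = 4·0.256/(π·0.459²) = 1.547 m/s
Re = VD/ν = 1.547·0.459/8.06×10^-7 = 8.81×10^5 → turbulent
ε/D = 0.53/459 = 0.00115
Swamee-Jain: f = 0.02074
h_f = f(L/D)V²/(2g) = 0.02074·(1450/0.459)·1.547²/(2·9.81) = 7.995 m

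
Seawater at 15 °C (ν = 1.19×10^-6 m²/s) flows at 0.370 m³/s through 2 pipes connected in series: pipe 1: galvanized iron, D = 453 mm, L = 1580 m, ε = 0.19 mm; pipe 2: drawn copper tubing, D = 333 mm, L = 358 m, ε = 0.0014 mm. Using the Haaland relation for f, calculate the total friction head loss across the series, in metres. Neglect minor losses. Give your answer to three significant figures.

H ≈ 26.8 m

Pipe 1: V = 2.296 m/s, Re = 8.74×10^5, ε/D = 4.19×10^-4, f = 0.01666, h_1 = f(L/D)V²/2g = 15.61 m
Pipe 2: V = 4.248 m/s, Re = 1.19×10^6, ε/D = 4.20×10^-6, f = 0.01134, h_2 = f(L/D)V²/2g = 11.21 m
Series → Q common, losses add: H = Σh = 26.82 m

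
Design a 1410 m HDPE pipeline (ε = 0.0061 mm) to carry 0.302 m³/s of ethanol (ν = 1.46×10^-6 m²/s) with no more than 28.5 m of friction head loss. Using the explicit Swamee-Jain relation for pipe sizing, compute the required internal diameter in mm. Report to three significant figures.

D ≈ 345 mm

Swamee-Jain (Type III): D = 0.66·[ε^1.25·(LQ²/(gh_f))^4.75 + ν·Q^9.4·(L/(gh_f))^5.2]^0.04
LQ²/(gh_f) = 0.4600; L/(gh_f) = 5.043
Term 1 = ε^1.25·(…)^4.75 = 7.58×10^-9; Term 2 = ν·Q^9.4·(…)^5.2 = 8.52×10^-8
D = 0.66·(7.58×10^-9 + 8.52×10^-8)^0.04 = 0.3453 m = 345 mm
Check: V = 3.22 m/s, Re = 7.63×10^5, f = 0.01252, h_f = 27.1 m ≈ 28.5 m ✓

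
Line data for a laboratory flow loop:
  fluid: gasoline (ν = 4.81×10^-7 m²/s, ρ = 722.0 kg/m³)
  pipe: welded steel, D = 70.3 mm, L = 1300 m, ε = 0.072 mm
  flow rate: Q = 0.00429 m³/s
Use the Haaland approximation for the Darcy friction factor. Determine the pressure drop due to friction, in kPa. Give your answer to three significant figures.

Δp ≈ 173 kPa

V = 4Q/(πD²) = 4·0.00429/(π·0.0703²) = 1.105 m/s
Re = VD/ν = 1.105·0.0703/4.81×10^-7 = 1.62×10^5 → turbulent
ε/D = 0.072/70.3 = 0.00102
Haaland: f = 0.02127
h_f = f(L/D)V²/(2g) = 0.02127·(1300/0.0703)·1.105²/(2·9.81) = 24.49 m
Δp = ρg·h_f = 722.0·9.81·24.49 = 173.4 kPa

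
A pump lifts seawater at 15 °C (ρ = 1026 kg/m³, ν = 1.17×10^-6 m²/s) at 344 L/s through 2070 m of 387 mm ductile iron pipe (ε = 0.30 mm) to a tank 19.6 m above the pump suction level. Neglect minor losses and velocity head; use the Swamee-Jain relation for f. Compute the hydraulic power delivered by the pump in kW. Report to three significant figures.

P_hyd ≈ 221 kW

V = 4Q/(πD²) = 2.924 m/s; Re = 9.67×10^5; ε/D = 7.75×10^-4; f = 0.01895
h_f = f(L/D)V²/2g = 44.17 m
Total head H = z + h_f = 19.6 + 44.17 = 63.77 m
P_hyd = ρgQH = 1026·9.81·0.344·63.77 = 220.8 kW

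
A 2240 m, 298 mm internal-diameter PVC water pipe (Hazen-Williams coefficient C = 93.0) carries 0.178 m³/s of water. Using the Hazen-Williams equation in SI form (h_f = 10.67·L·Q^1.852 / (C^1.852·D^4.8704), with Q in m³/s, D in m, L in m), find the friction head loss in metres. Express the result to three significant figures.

h_f = 10.67·2240·0.178^1.852 / (93.0^1.852·0.298^4.8704) = 80.41 m

h_f ≈ 80.4 m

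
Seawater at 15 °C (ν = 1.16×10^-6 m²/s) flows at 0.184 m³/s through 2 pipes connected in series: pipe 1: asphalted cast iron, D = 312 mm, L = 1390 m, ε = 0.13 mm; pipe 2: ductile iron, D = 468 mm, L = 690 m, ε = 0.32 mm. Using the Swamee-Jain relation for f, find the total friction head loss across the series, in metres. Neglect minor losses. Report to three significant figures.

H ≈ 24.0 m

Pipe 1: V = 2.407 m/s, Re = 6.47×10^5, ε/D = 4.17×10^-4, f = 0.01700, h_1 = f(L/D)V²/2g = 22.36 m
Pipe 2: V = 1.070 m/s, Re = 4.32×10^5, ε/D = 6.84×10^-4, f = 0.01895, h_2 = f(L/D)V²/2g = 1.630 m
Series → Q common, losses add: H = Σh = 23.99 m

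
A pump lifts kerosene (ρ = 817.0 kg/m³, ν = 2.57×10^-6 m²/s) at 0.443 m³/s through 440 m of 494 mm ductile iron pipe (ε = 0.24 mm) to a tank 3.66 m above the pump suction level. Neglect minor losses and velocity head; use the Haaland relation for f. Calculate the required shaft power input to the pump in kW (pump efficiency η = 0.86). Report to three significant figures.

P_shaft ≈ 32.7 kW

V = 4Q/(πD²) = 2.311 m/s; Re = 4.44×10^5; ε/D = 4.86×10^-4; f = 0.01759
h_f = f(L/D)V²/2g = 4.265 m
Total head H = z + h_f = 3.66 + 4.265 = 7.925 m
P_hyd = ρgQH = 817.0·9.81·0.443·7.925 = 28.14 kW
P_shaft = P_hyd/η = 28.14/0.86 = 32.72 kW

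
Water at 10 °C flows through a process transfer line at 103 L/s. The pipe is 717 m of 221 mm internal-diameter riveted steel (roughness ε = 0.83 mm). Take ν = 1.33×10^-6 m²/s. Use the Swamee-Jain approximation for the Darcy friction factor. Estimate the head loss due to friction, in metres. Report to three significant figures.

h_f ≈ 33.7 m

V = 4Q/(πD²) = 4·0.103/(π·0.221²) = 2.685 m/s
Re = VD/ν = 2.685·0.221/1.33×10^-6 = 4.46×10^5 → turbulent
ε/D = 0.83/221 = 0.00376
Swamee-Jain: f = 0.02827
h_f = f(L/D)V²/(2g) = 0.02827·(717/0.221)·2.685²/(2·9.81) = 33.70 m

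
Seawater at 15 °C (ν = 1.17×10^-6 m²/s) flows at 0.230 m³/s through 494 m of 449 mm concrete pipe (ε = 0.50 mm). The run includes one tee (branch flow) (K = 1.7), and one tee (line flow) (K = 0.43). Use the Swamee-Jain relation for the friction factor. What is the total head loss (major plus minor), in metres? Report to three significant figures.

H_L ≈ 2.69 m

V = 4Q/(πD²) = 1.453 m/s; V²/2g = 0.1075 m
Re = 5.57×10^5, ε/D = 0.00111 → f = 0.02077 (Swamee-Jain)
Major: h_f = f(L/D)·V²/2g = 0.02077·1100·0.1075 = 2.458 m
Minor: ΣK = 2.13; h_m = ΣK·V²/2g = 0.2291 m
Total H_L = 2.458 + 0.2291 = 2.687 m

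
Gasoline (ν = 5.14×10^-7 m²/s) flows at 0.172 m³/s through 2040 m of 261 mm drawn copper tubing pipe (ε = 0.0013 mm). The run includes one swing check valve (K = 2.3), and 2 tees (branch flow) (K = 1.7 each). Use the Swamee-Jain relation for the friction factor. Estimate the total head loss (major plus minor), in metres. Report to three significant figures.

V = 4Q/(πD²) = 3.215 m/s; V²/2g = 0.5268 m
Re = 1.63×10^6, ε/D = 4.98×10^-6 → f = 0.01088 (Swamee-Jain)
Major: h_f = f(L/D)·V²/2g = 0.01088·7816·0.5268 = 44.78 m
Minor: ΣK = 5.70; h_m = ΣK·V²/2g = 3.003 m
Total H_L = 44.78 + 3.003 = 47.78 m

H_L ≈ 47.8 m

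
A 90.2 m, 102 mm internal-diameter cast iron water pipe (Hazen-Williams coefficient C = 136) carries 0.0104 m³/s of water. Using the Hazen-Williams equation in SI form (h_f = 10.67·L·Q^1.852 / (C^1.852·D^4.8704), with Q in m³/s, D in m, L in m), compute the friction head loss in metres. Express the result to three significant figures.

h_f ≈ 1.54 m

h_f = 10.67·90.2·0.0104^1.852 / (136^1.852·0.102^4.8704) = 1.542 m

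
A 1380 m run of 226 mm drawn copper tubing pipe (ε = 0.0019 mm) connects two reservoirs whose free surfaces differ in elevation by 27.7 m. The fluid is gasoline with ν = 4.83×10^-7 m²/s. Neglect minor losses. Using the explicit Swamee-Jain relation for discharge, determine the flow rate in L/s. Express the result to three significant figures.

Q ≈ 112 L/s

Swamee-Jain (Type II): Q = -0.965·√(gD⁵h_f/L)·ln[ε/(3.7D) + √(3.17ν²L/(gD³h_f))]
√(gD⁵h_f/L) = √(9.81·0.226⁵·27.7/1380) = 0.01077
ε/(3.7D) = 2.27×10^-6; √(3.17ν²L/(gD³h_f)) = 1.80×10^-5
Q = -0.965·0.01077·ln(2.031×10^-5) = 0.1123 m³/s
Check: V = 2.80 m/s, Re = 1.31×10^6, f = 0.01134, h_f = 27.7 m ≈ 27.7 m ✓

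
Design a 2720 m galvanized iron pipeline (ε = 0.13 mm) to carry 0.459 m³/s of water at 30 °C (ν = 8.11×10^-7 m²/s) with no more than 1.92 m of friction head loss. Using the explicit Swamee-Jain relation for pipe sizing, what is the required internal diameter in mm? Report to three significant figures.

Swamee-Jain (Type III): D = 0.66·[ε^1.25·(LQ²/(gh_f))^4.75 + ν·Q^9.4·(L/(gh_f))^5.2]^0.04
LQ²/(gh_f) = 30.42; L/(gh_f) = 144.4
Term 1 = ε^1.25·(…)^4.75 = 154; Term 2 = ν·Q^9.4·(…)^5.2 = 91.2
D = 0.66·(154 + 91.2)^0.04 = 0.8225 m = 822 mm
Check: V = 0.864 m/s, Re = 8.76×10^5, f = 0.01441, h_f = 1.81 m ≈ 1.92 m ✓

D ≈ 822 mm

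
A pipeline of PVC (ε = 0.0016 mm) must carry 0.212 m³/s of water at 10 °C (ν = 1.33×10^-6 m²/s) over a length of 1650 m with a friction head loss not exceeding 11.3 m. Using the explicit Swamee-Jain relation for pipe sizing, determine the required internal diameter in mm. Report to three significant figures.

Swamee-Jain (Type III): D = 0.66·[ε^1.25·(LQ²/(gh_f))^4.75 + ν·Q^9.4·(L/(gh_f))^5.2]^0.04
LQ²/(gh_f) = 0.6690; L/(gh_f) = 14.88
Term 1 = ε^1.25·(…)^4.75 = 8.43×10^-9; Term 2 = ν·Q^9.4·(…)^5.2 = 7.76×10^-7
D = 0.66·(8.43×10^-9 + 7.76×10^-7)^0.04 = 0.3761 m = 376 mm
Check: V = 1.91 m/s, Re = 5.40×10^5, f = 0.01299, h_f = 10.6 m ≈ 11.3 m ✓

D ≈ 376 mm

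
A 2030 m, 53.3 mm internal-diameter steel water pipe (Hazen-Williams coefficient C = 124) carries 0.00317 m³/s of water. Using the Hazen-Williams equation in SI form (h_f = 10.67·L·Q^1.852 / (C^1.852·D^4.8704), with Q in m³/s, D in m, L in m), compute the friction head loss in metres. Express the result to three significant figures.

h_f ≈ 108 m

h_f = 10.67·2030·0.00317^1.852 / (124^1.852·0.0533^4.8704) = 107.6 m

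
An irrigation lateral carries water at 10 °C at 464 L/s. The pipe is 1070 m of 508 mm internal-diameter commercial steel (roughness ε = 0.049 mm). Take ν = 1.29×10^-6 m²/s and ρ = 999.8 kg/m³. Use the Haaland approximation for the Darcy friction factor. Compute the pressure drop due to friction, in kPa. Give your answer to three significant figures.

V = 4Q/(πD²) = 4·0.464/(π·0.508²) = 2.289 m/s
Re = VD/ν = 2.289·0.508/1.29×10^-6 = 9.02×10^5 → turbulent
ε/D = 0.049/508 = 9.65×10^-5
Haaland: f = 0.01339
h_f = f(L/D)V²/(2g) = 0.01339·(1070/0.508)·2.289²/(2·9.81) = 7.534 m
Δp = ρg·h_f = 999.8·9.81·7.534 = 73.90 kPa

Δp ≈ 73.9 kPa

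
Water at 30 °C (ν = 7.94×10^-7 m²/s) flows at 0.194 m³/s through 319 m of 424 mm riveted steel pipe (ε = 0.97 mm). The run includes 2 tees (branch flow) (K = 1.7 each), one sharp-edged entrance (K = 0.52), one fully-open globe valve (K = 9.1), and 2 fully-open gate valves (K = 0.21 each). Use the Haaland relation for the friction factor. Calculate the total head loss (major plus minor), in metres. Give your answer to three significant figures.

H_L ≈ 3.07 m

V = 4Q/(πD²) = 1.374 m/s; V²/2g = 0.09622 m
Re = 7.34×10^5, ε/D = 0.00229 → f = 0.02453 (Haaland)
Major: h_f = f(L/D)·V²/2g = 0.02453·752.4·0.09622 = 1.776 m
Minor: ΣK = 13.4; h_m = ΣK·V²/2g = 1.293 m
Total H_L = 1.776 + 1.293 = 3.069 m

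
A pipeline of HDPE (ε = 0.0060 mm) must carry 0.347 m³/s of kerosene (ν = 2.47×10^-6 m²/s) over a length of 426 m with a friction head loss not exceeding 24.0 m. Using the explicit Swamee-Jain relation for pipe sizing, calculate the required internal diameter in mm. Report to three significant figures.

Swamee-Jain (Type III): D = 0.66·[ε^1.25·(LQ²/(gh_f))^4.75 + ν·Q^9.4·(L/(gh_f))^5.2]^0.04
LQ²/(gh_f) = 0.2179; L/(gh_f) = 1.809
Term 1 = ε^1.25·(…)^4.75 = 2.13×10^-10; Term 2 = ν·Q^9.4·(…)^5.2 = 2.58×10^-9
D = 0.66·(2.13×10^-10 + 2.58×10^-9)^0.04 = 0.3002 m = 300 mm
Check: V = 4.90 m/s, Re = 5.96×10^5, f = 0.01304, h_f = 22.7 m ≈ 24.0 m ✓

D ≈ 300 mm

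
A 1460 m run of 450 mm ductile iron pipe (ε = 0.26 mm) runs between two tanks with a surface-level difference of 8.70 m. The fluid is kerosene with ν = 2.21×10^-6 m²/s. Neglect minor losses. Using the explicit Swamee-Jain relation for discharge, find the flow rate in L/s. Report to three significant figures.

Swamee-Jain (Type II): Q = -0.965·√(gD⁵h_f/L)·ln[ε/(3.7D) + √(3.17ν²L/(gD³h_f))]
√(gD⁵h_f/L) = √(9.81·0.450⁵·8.70/1460) = 0.03284
ε/(3.7D) = 1.56×10^-4; √(3.17ν²L/(gD³h_f)) = 5.39×10^-5
Q = -0.965·0.03284·ln(2.101×10^-4) = 0.2684 m³/s
Check: V = 1.69 m/s, Re = 3.44×10^5, f = 0.01860, h_f = 8.76 m ≈ 8.70 m ✓

Q ≈ 268 L/s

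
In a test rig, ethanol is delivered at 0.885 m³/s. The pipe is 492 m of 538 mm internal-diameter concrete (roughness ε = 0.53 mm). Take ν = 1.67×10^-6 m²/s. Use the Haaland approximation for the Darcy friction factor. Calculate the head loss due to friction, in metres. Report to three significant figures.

h_f ≈ 14.0 m

V = 4Q/(πD²) = 4·0.885/(π·0.538²) = 3.893 m/s
Re = VD/ν = 3.893·0.538/1.67×10^-6 = 1.25×10^6 → turbulent
ε/D = 0.53/538 = 9.85×10^-4
Haaland: f = 0.01982
h_f = f(L/D)V²/(2g) = 0.01982·(492/0.538)·3.893²/(2·9.81) = 14.00 m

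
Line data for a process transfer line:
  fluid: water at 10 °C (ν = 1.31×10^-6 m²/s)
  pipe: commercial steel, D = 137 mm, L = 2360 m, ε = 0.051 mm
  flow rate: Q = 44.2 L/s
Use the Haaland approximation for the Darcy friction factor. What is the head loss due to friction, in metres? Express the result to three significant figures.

h_f ≈ 136 m

V = 4Q/(πD²) = 4·0.0442/(π·0.137²) = 2.998 m/s
Re = VD/ν = 2.998·0.137/1.31×10^-6 = 3.14×10^5 → turbulent
ε/D = 0.051/137 = 3.72×10^-4
Haaland: f = 0.01723
h_f = f(L/D)V²/(2g) = 0.01723·(2360/0.137)·2.998²/(2·9.81) = 136.0 m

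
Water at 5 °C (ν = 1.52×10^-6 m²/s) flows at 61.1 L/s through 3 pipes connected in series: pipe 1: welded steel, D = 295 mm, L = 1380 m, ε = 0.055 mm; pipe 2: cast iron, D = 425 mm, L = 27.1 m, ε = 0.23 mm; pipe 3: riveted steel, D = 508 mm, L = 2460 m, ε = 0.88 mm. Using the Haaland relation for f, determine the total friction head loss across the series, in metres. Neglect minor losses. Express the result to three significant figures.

H ≈ 3.82 m

Pipe 1: V = 0.8939 m/s, Re = 1.73×10^5, ε/D = 1.86×10^-4, f = 0.01712, h_1 = f(L/D)V²/2g = 3.262 m
Pipe 2: V = 0.4307 m/s, Re = 1.20×10^5, ε/D = 5.41×10^-4, f = 0.01980, h_2 = f(L/D)V²/2g = 0.01194 m
Pipe 3: V = 0.3015 m/s, Re = 1.01×10^5, ε/D = 0.00173, f = 0.02423, h_3 = f(L/D)V²/2g = 0.5436 m
Series → Q common, losses add: H = Σh = 3.817 m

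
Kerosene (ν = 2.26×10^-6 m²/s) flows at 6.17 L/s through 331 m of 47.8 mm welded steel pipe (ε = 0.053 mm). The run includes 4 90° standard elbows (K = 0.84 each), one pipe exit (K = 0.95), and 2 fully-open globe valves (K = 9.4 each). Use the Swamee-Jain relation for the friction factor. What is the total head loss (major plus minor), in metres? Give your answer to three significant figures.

H_L ≈ 112 m

V = 4Q/(πD²) = 3.438 m/s; V²/2g = 0.6025 m
Re = 7.27×10^4, ε/D = 0.00111 → f = 0.02343 (Swamee-Jain)
Major: h_f = f(L/D)·V²/2g = 0.02343·6925·0.6025 = 97.76 m
Minor: ΣK = 23.1; h_m = ΣK·V²/2g = 13.92 m
Total H_L = 97.76 + 13.92 = 111.7 m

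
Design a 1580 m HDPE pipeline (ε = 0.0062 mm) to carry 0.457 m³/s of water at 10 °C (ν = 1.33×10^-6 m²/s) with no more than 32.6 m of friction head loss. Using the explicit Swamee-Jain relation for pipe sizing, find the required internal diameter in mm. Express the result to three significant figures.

D ≈ 401 mm

Swamee-Jain (Type III): D = 0.66·[ε^1.25·(LQ²/(gh_f))^4.75 + ν·Q^9.4·(L/(gh_f))^5.2]^0.04
LQ²/(gh_f) = 1.032; L/(gh_f) = 4.940
Term 1 = ε^1.25·(…)^4.75 = 3.59×10^-7; Term 2 = ν·Q^9.4·(…)^5.2 = 3.43×10^-6
D = 0.66·(3.59×10^-7 + 3.43×10^-6)^0.04 = 0.4006 m = 401 mm
Check: V = 3.63 m/s, Re = 1.09×10^6, f = 0.01183, h_f = 31.3 m ≈ 32.6 m ✓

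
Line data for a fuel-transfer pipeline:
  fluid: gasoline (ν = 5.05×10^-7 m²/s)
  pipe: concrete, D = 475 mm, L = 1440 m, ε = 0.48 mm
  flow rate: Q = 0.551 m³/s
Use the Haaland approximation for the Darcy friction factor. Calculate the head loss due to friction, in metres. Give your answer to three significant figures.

V = 4Q/(πD²) = 4·0.551/(π·0.475²) = 3.109 m/s
Re = VD/ν = 3.109·0.475/5.05×10^-7 = 2.92×10^6 → turbulent
ε/D = 0.48/475 = 0.00101
Haaland: f = 0.01982
h_f = f(L/D)V²/(2g) = 0.01982·(1440/0.475)·3.109²/(2·9.81) = 29.60 m

h_f ≈ 29.6 m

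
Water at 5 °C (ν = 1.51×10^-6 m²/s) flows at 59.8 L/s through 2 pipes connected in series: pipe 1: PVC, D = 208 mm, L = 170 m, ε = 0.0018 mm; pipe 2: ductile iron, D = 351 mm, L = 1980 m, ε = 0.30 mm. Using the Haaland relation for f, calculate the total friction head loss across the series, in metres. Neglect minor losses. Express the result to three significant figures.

H ≈ 4.22 m

Pipe 1: V = 1.760 m/s, Re = 2.42×10^5, ε/D = 8.65×10^-6, f = 0.01499, h_1 = f(L/D)V²/2g = 1.934 m
Pipe 2: V = 0.6180 m/s, Re = 1.44×10^5, ε/D = 8.55×10^-4, f = 0.02078, h_2 = f(L/D)V²/2g = 2.282 m
Series → Q common, losses add: H = Σh = 4.216 m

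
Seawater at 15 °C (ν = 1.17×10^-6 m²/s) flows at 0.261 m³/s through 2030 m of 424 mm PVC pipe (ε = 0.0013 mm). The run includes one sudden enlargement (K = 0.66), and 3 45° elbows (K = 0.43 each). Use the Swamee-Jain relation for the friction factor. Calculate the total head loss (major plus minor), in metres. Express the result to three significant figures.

V = 4Q/(πD²) = 1.848 m/s; V²/2g = 0.1742 m
Re = 6.70×10^5, ε/D = 3.07×10^-6 → f = 0.01249 (Swamee-Jain)
Major: h_f = f(L/D)·V²/2g = 0.01249·4788·0.1742 = 10.42 m
Minor: ΣK = 1.95; h_m = ΣK·V²/2g = 0.3396 m
Total H_L = 10.42 + 0.3396 = 10.76 m

H_L ≈ 10.8 m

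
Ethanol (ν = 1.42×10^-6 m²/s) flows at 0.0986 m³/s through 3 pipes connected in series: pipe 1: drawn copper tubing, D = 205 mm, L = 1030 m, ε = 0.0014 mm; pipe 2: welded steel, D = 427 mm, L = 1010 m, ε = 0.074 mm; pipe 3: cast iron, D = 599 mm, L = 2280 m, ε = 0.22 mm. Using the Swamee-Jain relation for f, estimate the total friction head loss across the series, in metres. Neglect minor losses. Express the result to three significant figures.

Pipe 1: V = 2.987 m/s, Re = 4.31×10^5, ε/D = 6.83×10^-6, f = 0.01354, h_1 = f(L/D)V²/2g = 30.95 m
Pipe 2: V = 0.6885 m/s, Re = 2.07×10^5, ε/D = 1.73×10^-4, f = 0.01686, h_2 = f(L/D)V²/2g = 0.9638 m
Pipe 3: V = 0.3499 m/s, Re = 1.48×10^5, ε/D = 3.67×10^-4, f = 0.01883, h_3 = f(L/D)V²/2g = 0.4472 m
Series → Q common, losses add: H = Σh = 32.36 m

H ≈ 32.4 m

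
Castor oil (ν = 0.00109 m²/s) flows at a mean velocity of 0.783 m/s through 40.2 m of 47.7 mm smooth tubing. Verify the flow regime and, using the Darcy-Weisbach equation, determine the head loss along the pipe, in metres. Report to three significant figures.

h_f ≈ 49.2 m

Re = VD/ν = 0.783·0.04770/0.00109 = 34.3 → laminar (Re < 2300)
f = 64/Re = 1.868
h_f = f(L/D)V²/(2g) = 1.868·(40.2/0.04770)·0.783²/(2·9.81) = 49.19 m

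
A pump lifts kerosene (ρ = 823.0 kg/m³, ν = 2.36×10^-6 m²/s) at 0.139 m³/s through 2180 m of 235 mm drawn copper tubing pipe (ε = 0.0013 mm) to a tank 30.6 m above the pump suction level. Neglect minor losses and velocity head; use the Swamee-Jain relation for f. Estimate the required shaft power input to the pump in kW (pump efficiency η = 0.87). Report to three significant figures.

P_shaft ≈ 129 kW

V = 4Q/(πD²) = 3.205 m/s; Re = 3.19×10^5; ε/D = 5.53×10^-6; f = 0.01428
h_f = f(L/D)V²/2g = 69.33 m
Total head H = z + h_f = 30.6 + 69.33 = 99.93 m
P_hyd = ρgQH = 823.0·9.81·0.139·99.93 = 112.1 kW
P_shaft = P_hyd/η = 112.1/0.87 = 128.9 kW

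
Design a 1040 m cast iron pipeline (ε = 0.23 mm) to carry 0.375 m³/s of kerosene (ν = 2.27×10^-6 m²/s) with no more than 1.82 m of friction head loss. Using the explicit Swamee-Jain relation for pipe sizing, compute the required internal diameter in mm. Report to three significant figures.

D ≈ 659 mm

Swamee-Jain (Type III): D = 0.66·[ε^1.25·(LQ²/(gh_f))^4.75 + ν·Q^9.4·(L/(gh_f))^5.2]^0.04
LQ²/(gh_f) = 8.191; L/(gh_f) = 58.25
Term 1 = ε^1.25·(…)^4.75 = 0.617; Term 2 = ν·Q^9.4·(…)^5.2 = 0.340
D = 0.66·(0.617 + 0.340)^0.04 = 0.6589 m = 659 mm
Check: V = 1.10 m/s, Re = 3.19×10^5, f = 0.01731, h_f = 1.68 m ≈ 1.82 m ✓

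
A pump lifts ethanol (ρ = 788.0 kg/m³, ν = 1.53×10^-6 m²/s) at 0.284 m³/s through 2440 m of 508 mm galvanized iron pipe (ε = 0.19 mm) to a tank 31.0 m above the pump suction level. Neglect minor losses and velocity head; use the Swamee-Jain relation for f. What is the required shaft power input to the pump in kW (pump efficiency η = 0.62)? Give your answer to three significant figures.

P_shaft ≈ 139 kW

V = 4Q/(πD²) = 1.401 m/s; Re = 4.65×10^5; ε/D = 3.74×10^-4; f = 0.01701
h_f = f(L/D)V²/2g = 8.175 m
Total head H = z + h_f = 31.0 + 8.175 = 39.17 m
P_hyd = ρgQH = 788.0·9.81·0.284·39.17 = 86.00 kW
P_shaft = P_hyd/η = 86.00/0.62 = 138.7 kW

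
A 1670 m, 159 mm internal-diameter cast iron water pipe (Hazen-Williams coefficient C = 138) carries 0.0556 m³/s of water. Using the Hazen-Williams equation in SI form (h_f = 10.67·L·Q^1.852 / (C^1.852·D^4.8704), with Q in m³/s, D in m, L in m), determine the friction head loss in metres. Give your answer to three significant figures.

h_f ≈ 71.3 m

h_f = 10.67·1670·0.0556^1.852 / (138^1.852·0.159^4.8704) = 71.32 m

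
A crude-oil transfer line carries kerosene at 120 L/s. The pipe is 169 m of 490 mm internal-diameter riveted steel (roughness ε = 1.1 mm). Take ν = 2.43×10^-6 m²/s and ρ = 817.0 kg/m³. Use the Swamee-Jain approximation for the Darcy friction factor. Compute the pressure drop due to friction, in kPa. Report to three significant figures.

V = 4Q/(πD²) = 4·0.120/(π·0.490²) = 0.6364 m/s
Re = VD/ν = 0.6364·0.490/2.43×10^-6 = 1.28×10^5 → turbulent
ε/D = 1.1/490 = 0.00224
Swamee-Jain: f = 0.02562
h_f = f(L/D)V²/(2g) = 0.02562·(169/0.490)·0.6364²/(2·9.81) = 0.1824 m
Δp = ρg·h_f = 817.0·9.81·0.1824 = 1.462 kPa

Δp ≈ 1.46 kPa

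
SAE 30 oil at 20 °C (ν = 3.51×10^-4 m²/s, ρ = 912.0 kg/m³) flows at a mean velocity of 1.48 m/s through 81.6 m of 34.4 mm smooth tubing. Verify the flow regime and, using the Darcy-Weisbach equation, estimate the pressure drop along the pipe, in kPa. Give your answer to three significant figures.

Δp ≈ 1050 kPa

Re = VD/ν = 1.48·0.03440/3.51×10^-4 = 145 → laminar (Re < 2300)
f = 64/Re = 0.4412
h_f = f(L/D)V²/(2g) = 0.4412·(81.6/0.03440)·1.48²/(2·9.81) = 116.8 m
Δp = ρg·h_f = 912.0·9.81·116.8 = 1045 kPa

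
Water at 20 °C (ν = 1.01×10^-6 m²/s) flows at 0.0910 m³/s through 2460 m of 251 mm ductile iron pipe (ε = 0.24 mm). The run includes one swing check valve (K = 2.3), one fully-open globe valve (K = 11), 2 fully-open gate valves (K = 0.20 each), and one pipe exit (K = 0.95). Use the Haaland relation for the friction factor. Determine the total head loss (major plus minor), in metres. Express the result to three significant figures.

H_L ≈ 36.4 m

V = 4Q/(πD²) = 1.839 m/s; V²/2g = 0.1724 m
Re = 4.57×10^5, ε/D = 9.56×10^-4 → f = 0.02005 (Haaland)
Major: h_f = f(L/D)·V²/2g = 0.02005·9801·0.1724 = 33.87 m
Minor: ΣK = 14.7; h_m = ΣK·V²/2g = 2.525 m
Total H_L = 33.87 + 2.525 = 36.40 m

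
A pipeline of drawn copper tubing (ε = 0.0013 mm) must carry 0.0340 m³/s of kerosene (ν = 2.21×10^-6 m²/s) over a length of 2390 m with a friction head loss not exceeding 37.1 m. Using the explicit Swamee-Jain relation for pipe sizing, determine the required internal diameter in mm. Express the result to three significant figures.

D ≈ 163 mm

Swamee-Jain (Type III): D = 0.66·[ε^1.25·(LQ²/(gh_f))^4.75 + ν·Q^9.4·(L/(gh_f))^5.2]^0.04
LQ²/(gh_f) = 0.007591; L/(gh_f) = 6.567
Term 1 = ε^1.25·(…)^4.75 = 3.75×10^-18; Term 2 = ν·Q^9.4·(…)^5.2 = 6.17×10^-16
D = 0.66·(3.75×10^-18 + 6.17×10^-16)^0.04 = 0.1627 m = 163 mm
Check: V = 1.64 m/s, Re = 1.20×10^5, f = 0.01724, h_f = 34.6 m ≈ 37.1 m ✓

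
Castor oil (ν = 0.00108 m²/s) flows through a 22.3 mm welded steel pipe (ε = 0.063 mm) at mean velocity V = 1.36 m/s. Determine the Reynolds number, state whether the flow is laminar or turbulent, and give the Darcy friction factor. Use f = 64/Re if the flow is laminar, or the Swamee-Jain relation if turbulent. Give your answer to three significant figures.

Re ≈ 28.1; laminar; f = 64/Re ≈ 2.28

Re = VD/ν = 1.360·0.0223/0.00108 = 28.1
Re < 2300 → laminar → f = 64/Re = 2.279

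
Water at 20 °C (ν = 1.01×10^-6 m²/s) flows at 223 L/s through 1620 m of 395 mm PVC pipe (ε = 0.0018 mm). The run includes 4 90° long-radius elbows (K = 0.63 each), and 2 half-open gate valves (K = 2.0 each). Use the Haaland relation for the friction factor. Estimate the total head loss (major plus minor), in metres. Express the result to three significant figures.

H_L ≈ 9.64 m

V = 4Q/(πD²) = 1.820 m/s; V²/2g = 0.1688 m
Re = 7.12×10^5, ε/D = 4.56×10^-6 → f = 0.01234 (Haaland)
Major: h_f = f(L/D)·V²/2g = 0.01234·4101·0.1688 = 8.542 m
Minor: ΣK = 6.52; h_m = ΣK·V²/2g = 1.101 m
Total H_L = 8.542 + 1.101 = 9.642 m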